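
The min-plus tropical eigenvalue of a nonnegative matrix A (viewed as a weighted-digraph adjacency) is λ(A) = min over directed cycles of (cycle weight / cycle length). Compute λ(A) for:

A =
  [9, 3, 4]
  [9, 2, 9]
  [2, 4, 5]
λ(A) = 2

Enumerate directed cycles and compute their means (weight / length). Sample:
  cycle 0 → 0: weight = 9, length = 1, mean = 9/1 ≈ 9.000
  cycle 1 → 1: weight = 2, length = 1, mean = 2/1 ≈ 2.000
  cycle 2 → 2: weight = 5, length = 1, mean = 5/1 ≈ 5.000
  cycle 0 → 1 → 0: weight = 12, length = 2, mean = 12/2 ≈ 6.000
  cycle 0 → 2 → 0: weight = 6, length = 2, mean = 6/2 ≈ 3.000
  cycle 1 → 0 → 1: weight = 12, length = 2, mean = 12/2 ≈ 6.000
Minimum mean = 2.000, attained e.g. along the cycle 1 → 1 with weight 2 and length 1. So λ(A) = 2/1 = 2.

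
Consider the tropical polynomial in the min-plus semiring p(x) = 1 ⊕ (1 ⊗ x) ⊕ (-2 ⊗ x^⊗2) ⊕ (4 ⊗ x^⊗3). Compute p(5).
p(5) = 1

A tropical monomial a ⊗ x^⊗i evaluates to a + i · x. Evaluating each term at x = 5:
  Term 0 contributes 1 + 0 · 5 = 1
  Term 1 contributes 1 + 1 · 5 = 6
  Term 2 contributes -2 + 2 · 5 = 8
  Term 3 contributes 4 + 3 · 5 = 19
p(5) = ⊕ of these = min[1, 6, 8, 19] = 1.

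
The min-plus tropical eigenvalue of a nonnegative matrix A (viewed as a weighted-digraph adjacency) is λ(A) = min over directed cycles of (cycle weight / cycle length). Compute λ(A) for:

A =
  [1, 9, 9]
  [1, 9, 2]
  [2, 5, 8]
λ(A) = 1

Enumerate directed cycles and compute their means (weight / length). Sample:
  cycle 0 → 0: weight = 1, length = 1, mean = 1/1 ≈ 1.000
  cycle 1 → 1: weight = 9, length = 1, mean = 9/1 ≈ 9.000
  cycle 2 → 2: weight = 8, length = 1, mean = 8/1 ≈ 8.000
  cycle 0 → 1 → 0: weight = 10, length = 2, mean = 10/2 ≈ 5.000
  cycle 0 → 2 → 0: weight = 11, length = 2, mean = 11/2 ≈ 5.500
  cycle 1 → 0 → 1: weight = 10, length = 2, mean = 10/2 ≈ 5.000
Minimum mean = 1.000, attained e.g. along the cycle 0 → 0 with weight 1 and length 1. So λ(A) = 1/1 = 1.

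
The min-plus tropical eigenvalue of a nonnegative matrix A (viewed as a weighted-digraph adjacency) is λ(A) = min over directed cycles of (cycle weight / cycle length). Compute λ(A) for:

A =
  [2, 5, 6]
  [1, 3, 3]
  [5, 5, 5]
λ(A) = 2

Enumerate directed cycles and compute their means (weight / length). Sample:
  cycle 0 → 0: weight = 2, length = 1, mean = 2/1 ≈ 2.000
  cycle 1 → 1: weight = 3, length = 1, mean = 3/1 ≈ 3.000
  cycle 2 → 2: weight = 5, length = 1, mean = 5/1 ≈ 5.000
  cycle 0 → 1 → 0: weight = 6, length = 2, mean = 6/2 ≈ 3.000
  cycle 0 → 2 → 0: weight = 11, length = 2, mean = 11/2 ≈ 5.500
  cycle 1 → 0 → 1: weight = 6, length = 2, mean = 6/2 ≈ 3.000
Minimum mean = 2.000, attained e.g. along the cycle 0 → 0 with weight 2 and length 1. So λ(A) = 2/1 = 2.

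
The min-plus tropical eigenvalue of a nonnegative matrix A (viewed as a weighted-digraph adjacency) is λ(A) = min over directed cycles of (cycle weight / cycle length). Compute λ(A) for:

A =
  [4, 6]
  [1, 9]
λ(A) = 7/2

Enumerate directed cycles and compute their means (weight / length). Sample:
  cycle 0 → 0: weight = 4, length = 1, mean = 4/1 ≈ 4.000
  cycle 1 → 1: weight = 9, length = 1, mean = 9/1 ≈ 9.000
  cycle 0 → 1 → 0: weight = 7, length = 2, mean = 7/2 ≈ 3.500
  cycle 1 → 0 → 1: weight = 7, length = 2, mean = 7/2 ≈ 3.500
Minimum mean = 3.500, attained e.g. along the cycle 0 → 1 → 0 with weight 7 and length 2. So λ(A) = 7/2 = 7/2.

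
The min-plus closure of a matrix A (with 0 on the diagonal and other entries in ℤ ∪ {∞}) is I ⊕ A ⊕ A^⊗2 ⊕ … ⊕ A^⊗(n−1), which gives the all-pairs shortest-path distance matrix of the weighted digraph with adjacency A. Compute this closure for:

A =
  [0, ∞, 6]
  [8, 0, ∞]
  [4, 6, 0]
Closure =
  [0, 12, 6]
  [8, 0, 14]
  [4, 6, 0]

This is the Floyd-Warshall all-pairs shortest-path computation. For each intermediate vertex k = 0, 1, …, 2, update dist[i][j] ← min(dist[i][j], dist[i][k] + dist[k][j]). The final matrix gives, for each (i, j), the minimum total weight of any directed path from i to j (possibly empty when i = j).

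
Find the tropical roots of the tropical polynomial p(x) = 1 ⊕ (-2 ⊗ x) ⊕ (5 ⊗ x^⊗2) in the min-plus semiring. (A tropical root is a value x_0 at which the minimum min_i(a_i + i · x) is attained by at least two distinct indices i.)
Roots: {-7, 3}

Each tropical root is a break point of the lower envelope of the lines y = a_i + i · x (there are 3 lines, with slopes 0, 1, ..., 2). Only the lines that attain the minimum somewhere contribute to roots; other lines are dominated. Here the surviving (envelope) indices are i = 2, i = 1, i = 0.
Intersections between consecutive envelope lines give the roots: for adjacent envelope indices i < j the intersection is x = (a_i − a_j) / (j − i). Reading off the sorted break points: {-7, 3}.
Verification: at each break x_0, at least two indices attain the minimum of min_i(a_i + i · x_0).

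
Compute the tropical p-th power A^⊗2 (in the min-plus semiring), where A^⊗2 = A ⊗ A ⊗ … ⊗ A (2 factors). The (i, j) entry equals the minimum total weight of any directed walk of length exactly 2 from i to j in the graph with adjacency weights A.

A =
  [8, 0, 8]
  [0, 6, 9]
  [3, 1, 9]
A^⊗2 =
  [0, 6, 9]
  [6, 0, 8]
  [1, 3, 10]

Each entry (A^⊗2)_ij equals the minimum over all length-2 walks i = v_0 → v_1 → … → v_2 = j of Σ_t A[v_t][v_{t+1}]. For example, for (i, j) = (0, 2) we minimise over 3 possible intermediate vertex sequences; the minimum is 9, attained along the walk 0 → 1 → 2.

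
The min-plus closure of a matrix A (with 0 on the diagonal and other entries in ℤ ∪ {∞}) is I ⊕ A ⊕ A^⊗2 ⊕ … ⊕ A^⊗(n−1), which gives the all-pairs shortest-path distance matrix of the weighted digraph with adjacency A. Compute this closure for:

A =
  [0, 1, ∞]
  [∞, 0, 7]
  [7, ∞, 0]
Closure =
  [0, 1, 8]
  [14, 0, 7]
  [7, 8, 0]

This is the Floyd-Warshall all-pairs shortest-path computation. For each intermediate vertex k = 0, 1, …, 2, update dist[i][j] ← min(dist[i][j], dist[i][k] + dist[k][j]). The final matrix gives, for each (i, j), the minimum total weight of any directed path from i to j (possibly empty when i = j).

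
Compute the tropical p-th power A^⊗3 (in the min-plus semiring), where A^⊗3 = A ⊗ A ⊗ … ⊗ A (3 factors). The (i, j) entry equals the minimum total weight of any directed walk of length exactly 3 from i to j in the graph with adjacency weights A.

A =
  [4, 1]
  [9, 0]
A^⊗3 =
  [10, 1]
  [9, 0]

Each entry (A^⊗3)_ij equals the minimum over all length-3 walks i = v_0 → v_1 → … → v_3 = j of Σ_t A[v_t][v_{t+1}]. For example, for (i, j) = (0, 1) we minimise over 4 possible intermediate vertex sequences; the minimum is 1, attained along the walk 0 → 1 → 1 → 1.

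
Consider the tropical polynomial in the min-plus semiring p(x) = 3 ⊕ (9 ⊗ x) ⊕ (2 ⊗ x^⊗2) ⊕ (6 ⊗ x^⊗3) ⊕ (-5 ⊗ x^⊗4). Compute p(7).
p(7) = 3

A tropical monomial a ⊗ x^⊗i evaluates to a + i · x. Evaluating each term at x = 7:
  Term 0 contributes 3 + 0 · 7 = 3
  Term 1 contributes 9 + 1 · 7 = 16
  Term 2 contributes 2 + 2 · 7 = 16
  Term 3 contributes 6 + 3 · 7 = 27
  Term 4 contributes -5 + 4 · 7 = 23
p(7) = ⊕ of these = min[3, 16, 16, 27, 23] = 3.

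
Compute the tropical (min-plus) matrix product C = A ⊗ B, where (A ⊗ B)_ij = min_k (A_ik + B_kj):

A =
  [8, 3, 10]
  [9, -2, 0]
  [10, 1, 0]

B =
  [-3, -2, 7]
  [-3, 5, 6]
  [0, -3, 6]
A ⊗ B =
  [0, 6, 9]
  [-5, -3, 4]
  [-2, -3, 6]

Apply the min-plus product entry-by-entry:
  C[0][0] = min over k of (A[0][0] + B[0][0] = 8 + -3 = 5, A[0][1] + B[1][0] = 3 + -3 = 0, A[0][2] + B[2][0] = 10 + 0 = 10) = 0 (attained at k = 1)
  C[0][1] = min over k of (A[0][0] + B[0][1] = 8 + -2 = 6, A[0][1] + B[1][1] = 3 + 5 = 8, A[0][2] + B[2][1] = 10 + -3 = 7) = 6 (attained at k = 0)
  C[0][2] = min over k of (A[0][0] + B[0][2] = 8 + 7 = 15, A[0][1] + B[1][2] = 3 + 6 = 9, A[0][2] + B[2][2] = 10 + 6 = 16) = 9 (attained at k = 1)
  C[1][0] = min over k of (A[1][0] + B[0][0] = 9 + -3 = 6, A[1][1] + B[1][0] = -2 + -3 = -5, A[1][2] + B[2][0] = 0 + 0 = 0) = -5 (attained at k = 1)
  C[1][1] = min over k of (A[1][0] + B[0][1] = 9 + -2 = 7, A[1][1] + B[1][1] = -2 + 5 = 3, A[1][2] + B[2][1] = 0 + -3 = -3) = -3 (attained at k = 2)
  C[1][2] = min over k of (A[1][0] + B[0][2] = 9 + 7 = 16, A[1][1] + B[1][2] = -2 + 6 = 4, A[1][2] + B[2][2] = 0 + 6 = 6) = 4 (attained at k = 1)
  C[2][0] = min over k of (A[2][0] + B[0][0] = 10 + -3 = 7, A[2][1] + B[1][0] = 1 + -3 = -2, A[2][2] + B[2][0] = 0 + 0 = 0) = -2 (attained at k = 1)
  C[2][1] = min over k of (A[2][0] + B[0][1] = 10 + -2 = 8, A[2][1] + B[1][1] = 1 + 5 = 6, A[2][2] + B[2][1] = 0 + -3 = -3) = -3 (attained at k = 2)
  C[2][2] = min over k of (A[2][0] + B[0][2] = 10 + 7 = 17, A[2][1] + B[1][2] = 1 + 6 = 7, A[2][2] + B[2][2] = 0 + 6 = 6) = 6 (attained at k = 2)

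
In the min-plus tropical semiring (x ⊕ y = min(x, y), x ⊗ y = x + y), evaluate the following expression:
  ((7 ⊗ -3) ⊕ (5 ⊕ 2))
((7 ⊗ -3) ⊕ (5 ⊕ 2)) = 2

Expand innermost to outermost. Recall ⊕ takes the minimum of its arguments and ⊗ takes their sum. Working out the expression ((7 ⊗ -3) ⊕ (5 ⊕ 2)) gives 2.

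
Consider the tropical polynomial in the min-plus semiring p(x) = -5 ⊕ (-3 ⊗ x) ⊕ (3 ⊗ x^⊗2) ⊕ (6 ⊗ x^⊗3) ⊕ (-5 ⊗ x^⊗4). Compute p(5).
p(5) = -5

A tropical monomial a ⊗ x^⊗i evaluates to a + i · x. Evaluating each term at x = 5:
  Term 0 contributes -5 + 0 · 5 = -5
  Term 1 contributes -3 + 1 · 5 = 2
  Term 2 contributes 3 + 2 · 5 = 13
  Term 3 contributes 6 + 3 · 5 = 21
  Term 4 contributes -5 + 4 · 5 = 15
p(5) = ⊕ of these = min[-5, 2, 13, 21, 15] = -5.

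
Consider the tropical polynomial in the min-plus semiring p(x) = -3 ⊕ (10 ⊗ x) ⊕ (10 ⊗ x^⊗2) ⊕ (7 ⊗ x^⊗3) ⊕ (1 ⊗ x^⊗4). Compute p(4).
p(4) = -3

A tropical monomial a ⊗ x^⊗i evaluates to a + i · x. Evaluating each term at x = 4:
  Term 0 contributes -3 + 0 · 4 = -3
  Term 1 contributes 10 + 1 · 4 = 14
  Term 2 contributes 10 + 2 · 4 = 18
  Term 3 contributes 7 + 3 · 4 = 19
  Term 4 contributes 1 + 4 · 4 = 17
p(4) = ⊕ of these = min[-3, 14, 18, 19, 17] = -3.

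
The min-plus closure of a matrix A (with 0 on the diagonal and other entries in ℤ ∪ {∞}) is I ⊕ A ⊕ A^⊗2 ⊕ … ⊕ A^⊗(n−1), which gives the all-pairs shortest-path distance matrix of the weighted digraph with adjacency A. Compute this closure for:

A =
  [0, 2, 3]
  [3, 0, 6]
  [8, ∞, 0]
Closure =
  [0, 2, 3]
  [3, 0, 6]
  [8, 10, 0]

This is the Floyd-Warshall all-pairs shortest-path computation. For each intermediate vertex k = 0, 1, …, 2, update dist[i][j] ← min(dist[i][j], dist[i][k] + dist[k][j]). The final matrix gives, for each (i, j), the minimum total weight of any directed path from i to j (possibly empty when i = j).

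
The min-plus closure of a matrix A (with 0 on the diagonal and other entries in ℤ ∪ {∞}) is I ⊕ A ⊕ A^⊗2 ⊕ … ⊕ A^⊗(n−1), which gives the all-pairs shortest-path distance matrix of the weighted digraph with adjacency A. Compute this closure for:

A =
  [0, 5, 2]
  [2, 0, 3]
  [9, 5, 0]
Closure =
  [0, 5, 2]
  [2, 0, 3]
  [7, 5, 0]

This is the Floyd-Warshall all-pairs shortest-path computation. For each intermediate vertex k = 0, 1, …, 2, update dist[i][j] ← min(dist[i][j], dist[i][k] + dist[k][j]). The final matrix gives, for each (i, j), the minimum total weight of any directed path from i to j (possibly empty when i = j).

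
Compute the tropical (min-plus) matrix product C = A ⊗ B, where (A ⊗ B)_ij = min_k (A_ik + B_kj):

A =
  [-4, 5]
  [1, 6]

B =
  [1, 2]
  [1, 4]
A ⊗ B =
  [-3, -2]
  [2, 3]

Apply the min-plus product entry-by-entry:
  C[0][0] = min over k of (A[0][0] + B[0][0] = -4 + 1 = -3, A[0][1] + B[1][0] = 5 + 1 = 6) = -3 (attained at k = 0)
  C[0][1] = min over k of (A[0][0] + B[0][1] = -4 + 2 = -2, A[0][1] + B[1][1] = 5 + 4 = 9) = -2 (attained at k = 0)
  C[1][0] = min over k of (A[1][0] + B[0][0] = 1 + 1 = 2, A[1][1] + B[1][0] = 6 + 1 = 7) = 2 (attained at k = 0)
  C[1][1] = min over k of (A[1][0] + B[0][1] = 1 + 2 = 3, A[1][1] + B[1][1] = 6 + 4 = 10) = 3 (attained at k = 0)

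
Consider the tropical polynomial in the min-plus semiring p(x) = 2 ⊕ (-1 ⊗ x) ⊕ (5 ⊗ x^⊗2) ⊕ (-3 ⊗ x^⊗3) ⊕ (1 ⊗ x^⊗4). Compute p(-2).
p(-2) = -9

A tropical monomial a ⊗ x^⊗i evaluates to a + i · x. Evaluating each term at x = -2:
  Term 0 contributes 2 + 0 · -2 = 2
  Term 1 contributes -1 + 1 · -2 = -3
  Term 2 contributes 5 + 2 · -2 = 1
  Term 3 contributes -3 + 3 · -2 = -9
  Term 4 contributes 1 + 4 · -2 = -7
p(-2) = ⊕ of these = min[2, -3, 1, -9, -7] = -9.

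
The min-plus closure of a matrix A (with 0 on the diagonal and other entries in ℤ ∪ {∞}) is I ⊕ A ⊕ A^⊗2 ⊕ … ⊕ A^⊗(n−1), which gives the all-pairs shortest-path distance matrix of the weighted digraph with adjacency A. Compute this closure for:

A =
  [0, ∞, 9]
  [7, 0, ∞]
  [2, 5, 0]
Closure =
  [0, 14, 9]
  [7, 0, 16]
  [2, 5, 0]

This is the Floyd-Warshall all-pairs shortest-path computation. For each intermediate vertex k = 0, 1, …, 2, update dist[i][j] ← min(dist[i][j], dist[i][k] + dist[k][j]). The final matrix gives, for each (i, j), the minimum total weight of any directed path from i to j (possibly empty when i = j).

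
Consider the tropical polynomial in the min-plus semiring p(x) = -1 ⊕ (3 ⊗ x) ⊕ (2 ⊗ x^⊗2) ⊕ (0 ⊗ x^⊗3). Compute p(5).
p(5) = -1

A tropical monomial a ⊗ x^⊗i evaluates to a + i · x. Evaluating each term at x = 5:
  Term 0 contributes -1 + 0 · 5 = -1
  Term 1 contributes 3 + 1 · 5 = 8
  Term 2 contributes 2 + 2 · 5 = 12
  Term 3 contributes 0 + 3 · 5 = 15
p(5) = ⊕ of these = min[-1, 8, 12, 15] = -1.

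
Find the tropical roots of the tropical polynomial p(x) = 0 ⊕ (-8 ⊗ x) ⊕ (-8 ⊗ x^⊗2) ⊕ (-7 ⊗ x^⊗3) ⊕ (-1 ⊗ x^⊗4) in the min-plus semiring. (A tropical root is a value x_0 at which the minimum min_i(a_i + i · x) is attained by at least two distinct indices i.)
Roots: {-6, -1, 0, 8}

Each tropical root is a break point of the lower envelope of the lines y = a_i + i · x (there are 5 lines, with slopes 0, 1, ..., 4). Only the lines that attain the minimum somewhere contribute to roots; other lines are dominated. Here the surviving (envelope) indices are i = 4, i = 3, i = 2, i = 1, i = 0.
Intersections between consecutive envelope lines give the roots: for adjacent envelope indices i < j the intersection is x = (a_i − a_j) / (j − i). Reading off the sorted break points: {-6, -1, 0, 8}.
Verification: at each break x_0, at least two indices attain the minimum of min_i(a_i + i · x_0).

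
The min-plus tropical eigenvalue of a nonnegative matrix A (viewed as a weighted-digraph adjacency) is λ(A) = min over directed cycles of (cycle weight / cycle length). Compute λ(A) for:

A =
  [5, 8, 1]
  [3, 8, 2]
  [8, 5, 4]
λ(A) = 3

Enumerate directed cycles and compute their means (weight / length). Sample:
  cycle 0 → 0: weight = 5, length = 1, mean = 5/1 ≈ 5.000
  cycle 1 → 1: weight = 8, length = 1, mean = 8/1 ≈ 8.000
  cycle 2 → 2: weight = 4, length = 1, mean = 4/1 ≈ 4.000
  cycle 0 → 1 → 0: weight = 11, length = 2, mean = 11/2 ≈ 5.500
  cycle 0 → 2 → 0: weight = 9, length = 2, mean = 9/2 ≈ 4.500
  cycle 1 → 0 → 1: weight = 11, length = 2, mean = 11/2 ≈ 5.500
Minimum mean = 3.000, attained e.g. along the cycle 0 → 2 → 1 → 0 with weight 9 and length 3. So λ(A) = 9/3 = 3.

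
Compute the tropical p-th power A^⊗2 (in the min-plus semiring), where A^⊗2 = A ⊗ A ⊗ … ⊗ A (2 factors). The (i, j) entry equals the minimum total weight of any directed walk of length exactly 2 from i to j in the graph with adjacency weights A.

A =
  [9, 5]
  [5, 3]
A^⊗2 =
  [10, 8]
  [8, 6]

Each entry (A^⊗2)_ij equals the minimum over all length-2 walks i = v_0 → v_1 → … → v_2 = j of Σ_t A[v_t][v_{t+1}]. For example, for (i, j) = (0, 1) we minimise over 2 possible intermediate vertex sequences; the minimum is 8, attained along the walk 0 → 1 → 1.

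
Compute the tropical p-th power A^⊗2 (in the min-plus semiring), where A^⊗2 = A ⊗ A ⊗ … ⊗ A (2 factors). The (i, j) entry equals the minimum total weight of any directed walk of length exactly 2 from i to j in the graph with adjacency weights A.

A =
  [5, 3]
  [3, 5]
A^⊗2 =
  [6, 8]
  [8, 6]

Each entry (A^⊗2)_ij equals the minimum over all length-2 walks i = v_0 → v_1 → … → v_2 = j of Σ_t A[v_t][v_{t+1}]. For example, for (i, j) = (0, 1) we minimise over 2 possible intermediate vertex sequences; the minimum is 8, attained along the walk 0 → 0 → 1.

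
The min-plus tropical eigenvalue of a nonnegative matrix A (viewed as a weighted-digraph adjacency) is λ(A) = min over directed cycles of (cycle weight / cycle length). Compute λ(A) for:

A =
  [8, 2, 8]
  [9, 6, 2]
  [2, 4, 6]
λ(A) = 2

Enumerate directed cycles and compute their means (weight / length). Sample:
  cycle 0 → 0: weight = 8, length = 1, mean = 8/1 ≈ 8.000
  cycle 1 → 1: weight = 6, length = 1, mean = 6/1 ≈ 6.000
  cycle 2 → 2: weight = 6, length = 1, mean = 6/1 ≈ 6.000
  cycle 0 → 1 → 0: weight = 11, length = 2, mean = 11/2 ≈ 5.500
  cycle 0 → 2 → 0: weight = 10, length = 2, mean = 10/2 ≈ 5.000
  cycle 1 → 0 → 1: weight = 11, length = 2, mean = 11/2 ≈ 5.500
Minimum mean = 2.000, attained e.g. along the cycle 0 → 1 → 2 → 0 with weight 6 and length 3. So λ(A) = 6/3 = 2.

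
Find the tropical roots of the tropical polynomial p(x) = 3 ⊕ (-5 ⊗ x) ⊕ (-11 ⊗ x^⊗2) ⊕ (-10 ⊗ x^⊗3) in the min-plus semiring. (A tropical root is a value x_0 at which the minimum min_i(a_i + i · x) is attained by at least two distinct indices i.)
Roots: {-1, 6, 8}

Each tropical root is a break point of the lower envelope of the lines y = a_i + i · x (there are 4 lines, with slopes 0, 1, ..., 3). Only the lines that attain the minimum somewhere contribute to roots; other lines are dominated. Here the surviving (envelope) indices are i = 3, i = 2, i = 1, i = 0.
Intersections between consecutive envelope lines give the roots: for adjacent envelope indices i < j the intersection is x = (a_i − a_j) / (j − i). Reading off the sorted break points: {-1, 6, 8}.
Verification: at each break x_0, at least two indices attain the minimum of min_i(a_i + i · x_0).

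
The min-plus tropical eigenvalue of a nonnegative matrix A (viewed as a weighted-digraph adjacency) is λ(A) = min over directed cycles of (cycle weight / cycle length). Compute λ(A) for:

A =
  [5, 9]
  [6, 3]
λ(A) = 3

Enumerate directed cycles and compute their means (weight / length). Sample:
  cycle 0 → 0: weight = 5, length = 1, mean = 5/1 ≈ 5.000
  cycle 1 → 1: weight = 3, length = 1, mean = 3/1 ≈ 3.000
  cycle 0 → 1 → 0: weight = 15, length = 2, mean = 15/2 ≈ 7.500
  cycle 1 → 0 → 1: weight = 15, length = 2, mean = 15/2 ≈ 7.500
Minimum mean = 3.000, attained e.g. along the cycle 1 → 1 with weight 3 and length 1. So λ(A) = 3/1 = 3.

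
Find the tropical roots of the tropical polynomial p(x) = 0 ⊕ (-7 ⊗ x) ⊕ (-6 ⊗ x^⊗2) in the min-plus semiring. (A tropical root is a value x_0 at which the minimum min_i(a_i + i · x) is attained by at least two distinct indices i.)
Roots: {-1, 7}

Each tropical root is a break point of the lower envelope of the lines y = a_i + i · x (there are 3 lines, with slopes 0, 1, ..., 2). Only the lines that attain the minimum somewhere contribute to roots; other lines are dominated. Here the surviving (envelope) indices are i = 2, i = 1, i = 0.
Intersections between consecutive envelope lines give the roots: for adjacent envelope indices i < j the intersection is x = (a_i − a_j) / (j − i). Reading off the sorted break points: {-1, 7}.
Verification: at each break x_0, at least two indices attain the minimum of min_i(a_i + i · x_0).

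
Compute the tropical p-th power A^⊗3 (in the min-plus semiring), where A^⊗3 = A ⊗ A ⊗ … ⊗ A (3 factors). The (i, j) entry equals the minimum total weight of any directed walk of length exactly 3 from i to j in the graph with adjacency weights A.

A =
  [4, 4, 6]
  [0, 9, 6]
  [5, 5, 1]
A^⊗3 =
  [8, 8, 8]
  [4, 8, 7]
  [6, 7, 3]

Each entry (A^⊗3)_ij equals the minimum over all length-3 walks i = v_0 → v_1 → … → v_3 = j of Σ_t A[v_t][v_{t+1}]. For example, for (i, j) = (0, 2) we minimise over 9 possible intermediate vertex sequences; the minimum is 8, attained along the walk 0 → 2 → 2 → 2.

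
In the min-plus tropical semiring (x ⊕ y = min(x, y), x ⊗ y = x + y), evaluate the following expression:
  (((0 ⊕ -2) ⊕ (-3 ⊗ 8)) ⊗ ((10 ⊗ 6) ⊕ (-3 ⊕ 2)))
(((0 ⊕ -2) ⊕ (-3 ⊗ 8)) ⊗ ((10 ⊗ 6) ⊕ (-3 ⊕ 2))) = -5

Expand innermost to outermost. Recall ⊕ takes the minimum of its arguments and ⊗ takes their sum. Working out the expression (((0 ⊕ -2) ⊕ (-3 ⊗ 8)) ⊗ ((10 ⊗ 6) ⊕ (-3 ⊕ 2))) gives -5.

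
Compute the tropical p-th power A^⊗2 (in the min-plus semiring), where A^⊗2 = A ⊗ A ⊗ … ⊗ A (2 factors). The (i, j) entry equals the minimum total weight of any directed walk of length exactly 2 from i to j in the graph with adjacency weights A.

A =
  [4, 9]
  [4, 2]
A^⊗2 =
  [8, 11]
  [6, 4]

Each entry (A^⊗2)_ij equals the minimum over all length-2 walks i = v_0 → v_1 → … → v_2 = j of Σ_t A[v_t][v_{t+1}]. For example, for (i, j) = (0, 1) we minimise over 2 possible intermediate vertex sequences; the minimum is 11, attained along the walk 0 → 1 → 1.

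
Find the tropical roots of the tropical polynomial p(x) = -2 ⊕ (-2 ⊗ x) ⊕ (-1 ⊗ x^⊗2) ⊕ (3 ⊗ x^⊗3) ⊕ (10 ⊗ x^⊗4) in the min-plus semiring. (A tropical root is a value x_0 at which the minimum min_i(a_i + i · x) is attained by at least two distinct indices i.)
Roots: {-7, -4, -1, 0}

Each tropical root is a break point of the lower envelope of the lines y = a_i + i · x (there are 5 lines, with slopes 0, 1, ..., 4). Only the lines that attain the minimum somewhere contribute to roots; other lines are dominated. Here the surviving (envelope) indices are i = 4, i = 3, i = 2, i = 1, i = 0.
Intersections between consecutive envelope lines give the roots: for adjacent envelope indices i < j the intersection is x = (a_i − a_j) / (j − i). Reading off the sorted break points: {-7, -4, -1, 0}.
Verification: at each break x_0, at least two indices attain the minimum of min_i(a_i + i · x_0).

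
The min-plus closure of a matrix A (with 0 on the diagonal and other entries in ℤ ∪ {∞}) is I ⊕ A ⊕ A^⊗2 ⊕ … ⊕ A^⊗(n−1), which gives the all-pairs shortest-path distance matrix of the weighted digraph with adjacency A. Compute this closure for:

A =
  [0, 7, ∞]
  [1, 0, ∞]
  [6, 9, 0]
Closure =
  [0, 7, ∞]
  [1, 0, ∞]
  [6, 9, 0]

This is the Floyd-Warshall all-pairs shortest-path computation. For each intermediate vertex k = 0, 1, …, 2, update dist[i][j] ← min(dist[i][j], dist[i][k] + dist[k][j]). The final matrix gives, for each (i, j), the minimum total weight of any directed path from i to j (possibly empty when i = j).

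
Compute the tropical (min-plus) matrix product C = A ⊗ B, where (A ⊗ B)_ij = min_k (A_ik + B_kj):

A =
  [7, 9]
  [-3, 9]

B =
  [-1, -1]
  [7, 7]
A ⊗ B =
  [6, 6]
  [-4, -4]

Apply the min-plus product entry-by-entry:
  C[0][0] = min over k of (A[0][0] + B[0][0] = 7 + -1 = 6, A[0][1] + B[1][0] = 9 + 7 = 16) = 6 (attained at k = 0)
  C[0][1] = min over k of (A[0][0] + B[0][1] = 7 + -1 = 6, A[0][1] + B[1][1] = 9 + 7 = 16) = 6 (attained at k = 0)
  C[1][0] = min over k of (A[1][0] + B[0][0] = -3 + -1 = -4, A[1][1] + B[1][0] = 9 + 7 = 16) = -4 (attained at k = 0)
  C[1][1] = min over k of (A[1][0] + B[0][1] = -3 + -1 = -4, A[1][1] + B[1][1] = 9 + 7 = 16) = -4 (attained at k = 0)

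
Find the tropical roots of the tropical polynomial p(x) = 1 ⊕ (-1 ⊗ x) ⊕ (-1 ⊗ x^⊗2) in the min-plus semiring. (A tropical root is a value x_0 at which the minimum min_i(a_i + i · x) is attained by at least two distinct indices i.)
Roots: {0, 2}

Each tropical root is a break point of the lower envelope of the lines y = a_i + i · x (there are 3 lines, with slopes 0, 1, ..., 2). Only the lines that attain the minimum somewhere contribute to roots; other lines are dominated. Here the surviving (envelope) indices are i = 2, i = 1, i = 0.
Intersections between consecutive envelope lines give the roots: for adjacent envelope indices i < j the intersection is x = (a_i − a_j) / (j − i). Reading off the sorted break points: {0, 2}.
Verification: at each break x_0, at least two indices attain the minimum of min_i(a_i + i · x_0).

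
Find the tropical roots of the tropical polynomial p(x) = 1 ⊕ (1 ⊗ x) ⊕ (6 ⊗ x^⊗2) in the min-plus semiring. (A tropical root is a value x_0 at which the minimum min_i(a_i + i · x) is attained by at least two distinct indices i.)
Roots: {-5, 0}

Each tropical root is a break point of the lower envelope of the lines y = a_i + i · x (there are 3 lines, with slopes 0, 1, ..., 2). Only the lines that attain the minimum somewhere contribute to roots; other lines are dominated. Here the surviving (envelope) indices are i = 2, i = 1, i = 0.
Intersections between consecutive envelope lines give the roots: for adjacent envelope indices i < j the intersection is x = (a_i − a_j) / (j − i). Reading off the sorted break points: {-5, 0}.
Verification: at each break x_0, at least two indices attain the minimum of min_i(a_i + i · x_0).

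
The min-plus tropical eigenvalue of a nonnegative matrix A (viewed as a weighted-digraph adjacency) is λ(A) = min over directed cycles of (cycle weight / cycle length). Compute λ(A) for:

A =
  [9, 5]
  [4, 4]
λ(A) = 4

Enumerate directed cycles and compute their means (weight / length). Sample:
  cycle 0 → 0: weight = 9, length = 1, mean = 9/1 ≈ 9.000
  cycle 1 → 1: weight = 4, length = 1, mean = 4/1 ≈ 4.000
  cycle 0 → 1 → 0: weight = 9, length = 2, mean = 9/2 ≈ 4.500
  cycle 1 → 0 → 1: weight = 9, length = 2, mean = 9/2 ≈ 4.500
Minimum mean = 4.000, attained e.g. along the cycle 1 → 1 with weight 4 and length 1. So λ(A) = 4/1 = 4.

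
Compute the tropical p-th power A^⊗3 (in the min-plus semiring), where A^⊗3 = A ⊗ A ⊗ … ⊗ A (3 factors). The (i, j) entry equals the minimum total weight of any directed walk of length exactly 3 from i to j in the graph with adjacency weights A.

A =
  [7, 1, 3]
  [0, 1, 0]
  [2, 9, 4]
A^⊗3 =
  [2, 2, 2]
  [1, 2, 1]
  [3, 4, 3]

Each entry (A^⊗3)_ij equals the minimum over all length-3 walks i = v_0 → v_1 → … → v_3 = j of Σ_t A[v_t][v_{t+1}]. For example, for (i, j) = (0, 2) we minimise over 9 possible intermediate vertex sequences; the minimum is 2, attained along the walk 0 → 1 → 1 → 2.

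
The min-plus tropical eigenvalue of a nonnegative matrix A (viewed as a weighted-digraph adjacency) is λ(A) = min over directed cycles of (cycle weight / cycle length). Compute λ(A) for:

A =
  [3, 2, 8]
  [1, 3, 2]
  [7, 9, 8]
λ(A) = 3/2

Enumerate directed cycles and compute their means (weight / length). Sample:
  cycle 0 → 0: weight = 3, length = 1, mean = 3/1 ≈ 3.000
  cycle 1 → 1: weight = 3, length = 1, mean = 3/1 ≈ 3.000
  cycle 2 → 2: weight = 8, length = 1, mean = 8/1 ≈ 8.000
  cycle 0 → 1 → 0: weight = 3, length = 2, mean = 3/2 ≈ 1.500
  cycle 0 → 2 → 0: weight = 15, length = 2, mean = 15/2 ≈ 7.500
  cycle 1 → 0 → 1: weight = 3, length = 2, mean = 3/2 ≈ 1.500
Minimum mean = 1.500, attained e.g. along the cycle 0 → 1 → 0 with weight 3 and length 2. So λ(A) = 3/2 = 3/2.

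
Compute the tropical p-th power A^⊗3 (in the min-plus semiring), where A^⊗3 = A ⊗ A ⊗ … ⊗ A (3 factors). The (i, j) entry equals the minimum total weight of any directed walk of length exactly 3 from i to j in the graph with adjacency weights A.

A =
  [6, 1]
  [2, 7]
A^⊗3 =
  [9, 4]
  [5, 9]

Each entry (A^⊗3)_ij equals the minimum over all length-3 walks i = v_0 → v_1 → … → v_3 = j of Σ_t A[v_t][v_{t+1}]. For example, for (i, j) = (0, 1) we minimise over 4 possible intermediate vertex sequences; the minimum is 4, attained along the walk 0 → 1 → 0 → 1.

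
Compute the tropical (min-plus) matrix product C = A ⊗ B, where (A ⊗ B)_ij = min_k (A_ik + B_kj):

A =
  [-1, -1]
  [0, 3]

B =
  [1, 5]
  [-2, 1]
A ⊗ B =
  [-3, 0]
  [1, 4]

Apply the min-plus product entry-by-entry:
  C[0][0] = min over k of (A[0][0] + B[0][0] = -1 + 1 = 0, A[0][1] + B[1][0] = -1 + -2 = -3) = -3 (attained at k = 1)
  C[0][1] = min over k of (A[0][0] + B[0][1] = -1 + 5 = 4, A[0][1] + B[1][1] = -1 + 1 = 0) = 0 (attained at k = 1)
  C[1][0] = min over k of (A[1][0] + B[0][0] = 0 + 1 = 1, A[1][1] + B[1][0] = 3 + -2 = 1) = 1 (attained at k = 0)
  C[1][1] = min over k of (A[1][0] + B[0][1] = 0 + 5 = 5, A[1][1] + B[1][1] = 3 + 1 = 4) = 4 (attained at k = 1)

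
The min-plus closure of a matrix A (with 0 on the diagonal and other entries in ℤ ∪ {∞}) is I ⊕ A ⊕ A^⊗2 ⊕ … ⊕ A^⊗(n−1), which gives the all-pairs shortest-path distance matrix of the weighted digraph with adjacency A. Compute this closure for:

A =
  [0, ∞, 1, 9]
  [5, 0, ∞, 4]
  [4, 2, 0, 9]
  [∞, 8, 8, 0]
Closure =
  [0, 3, 1, 7]
  [5, 0, 6, 4]
  [4, 2, 0, 6]
  [12, 8, 8, 0]

This is the Floyd-Warshall all-pairs shortest-path computation. For each intermediate vertex k = 0, 1, …, 3, update dist[i][j] ← min(dist[i][j], dist[i][k] + dist[k][j]). The final matrix gives, for each (i, j), the minimum total weight of any directed path from i to j (possibly empty when i = j).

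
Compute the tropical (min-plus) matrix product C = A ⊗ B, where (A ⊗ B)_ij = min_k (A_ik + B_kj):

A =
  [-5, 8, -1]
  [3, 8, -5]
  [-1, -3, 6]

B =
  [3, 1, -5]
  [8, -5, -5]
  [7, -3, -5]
A ⊗ B =
  [-2, -4, -10]
  [2, -8, -10]
  [2, -8, -8]

Apply the min-plus product entry-by-entry:
  C[0][0] = min over k of (A[0][0] + B[0][0] = -5 + 3 = -2, A[0][1] + B[1][0] = 8 + 8 = 16, A[0][2] + B[2][0] = -1 + 7 = 6) = -2 (attained at k = 0)
  C[0][1] = min over k of (A[0][0] + B[0][1] = -5 + 1 = -4, A[0][1] + B[1][1] = 8 + -5 = 3, A[0][2] + B[2][1] = -1 + -3 = -4) = -4 (attained at k = 0)
  C[0][2] = min over k of (A[0][0] + B[0][2] = -5 + -5 = -10, A[0][1] + B[1][2] = 8 + -5 = 3, A[0][2] + B[2][2] = -1 + -5 = -6) = -10 (attained at k = 0)
  C[1][0] = min over k of (A[1][0] + B[0][0] = 3 + 3 = 6, A[1][1] + B[1][0] = 8 + 8 = 16, A[1][2] + B[2][0] = -5 + 7 = 2) = 2 (attained at k = 2)
  C[1][1] = min over k of (A[1][0] + B[0][1] = 3 + 1 = 4, A[1][1] + B[1][1] = 8 + -5 = 3, A[1][2] + B[2][1] = -5 + -3 = -8) = -8 (attained at k = 2)
  C[1][2] = min over k of (A[1][0] + B[0][2] = 3 + -5 = -2, A[1][1] + B[1][2] = 8 + -5 = 3, A[1][2] + B[2][2] = -5 + -5 = -10) = -10 (attained at k = 2)
  C[2][0] = min over k of (A[2][0] + B[0][0] = -1 + 3 = 2, A[2][1] + B[1][0] = -3 + 8 = 5, A[2][2] + B[2][0] = 6 + 7 = 13) = 2 (attained at k = 0)
  C[2][1] = min over k of (A[2][0] + B[0][1] = -1 + 1 = 0, A[2][1] + B[1][1] = -3 + -5 = -8, A[2][2] + B[2][1] = 6 + -3 = 3) = -8 (attained at k = 1)
  C[2][2] = min over k of (A[2][0] + B[0][2] = -1 + -5 = -6, A[2][1] + B[1][2] = -3 + -5 = -8, A[2][2] + B[2][2] = 6 + -5 = 1) = -8 (attained at k = 1)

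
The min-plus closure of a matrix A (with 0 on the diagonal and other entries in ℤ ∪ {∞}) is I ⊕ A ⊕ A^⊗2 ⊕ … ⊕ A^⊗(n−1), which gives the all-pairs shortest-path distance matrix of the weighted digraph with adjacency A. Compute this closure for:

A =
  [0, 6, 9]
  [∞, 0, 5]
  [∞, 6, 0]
Closure =
  [0, 6, 9]
  [∞, 0, 5]
  [∞, 6, 0]

This is the Floyd-Warshall all-pairs shortest-path computation. For each intermediate vertex k = 0, 1, …, 2, update dist[i][j] ← min(dist[i][j], dist[i][k] + dist[k][j]). The final matrix gives, for each (i, j), the minimum total weight of any directed path from i to j (possibly empty when i = j).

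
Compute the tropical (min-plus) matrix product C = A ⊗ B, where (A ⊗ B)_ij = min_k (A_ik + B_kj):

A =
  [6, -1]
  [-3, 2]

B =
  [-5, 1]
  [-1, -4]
A ⊗ B =
  [-2, -5]
  [-8, -2]

Apply the min-plus product entry-by-entry:
  C[0][0] = min over k of (A[0][0] + B[0][0] = 6 + -5 = 1, A[0][1] + B[1][0] = -1 + -1 = -2) = -2 (attained at k = 1)
  C[0][1] = min over k of (A[0][0] + B[0][1] = 6 + 1 = 7, A[0][1] + B[1][1] = -1 + -4 = -5) = -5 (attained at k = 1)
  C[1][0] = min over k of (A[1][0] + B[0][0] = -3 + -5 = -8, A[1][1] + B[1][0] = 2 + -1 = 1) = -8 (attained at k = 0)
  C[1][1] = min over k of (A[1][0] + B[0][1] = -3 + 1 = -2, A[1][1] + B[1][1] = 2 + -4 = -2) = -2 (attained at k = 0)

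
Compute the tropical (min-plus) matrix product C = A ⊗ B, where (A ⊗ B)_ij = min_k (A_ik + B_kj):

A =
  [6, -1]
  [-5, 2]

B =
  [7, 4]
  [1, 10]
A ⊗ B =
  [0, 9]
  [2, -1]

Apply the min-plus product entry-by-entry:
  C[0][0] = min over k of (A[0][0] + B[0][0] = 6 + 7 = 13, A[0][1] + B[1][0] = -1 + 1 = 0) = 0 (attained at k = 1)
  C[0][1] = min over k of (A[0][0] + B[0][1] = 6 + 4 = 10, A[0][1] + B[1][1] = -1 + 10 = 9) = 9 (attained at k = 1)
  C[1][0] = min over k of (A[1][0] + B[0][0] = -5 + 7 = 2, A[1][1] + B[1][0] = 2 + 1 = 3) = 2 (attained at k = 0)
  C[1][1] = min over k of (A[1][0] + B[0][1] = -5 + 4 = -1, A[1][1] + B[1][1] = 2 + 10 = 12) = -1 (attained at k = 0)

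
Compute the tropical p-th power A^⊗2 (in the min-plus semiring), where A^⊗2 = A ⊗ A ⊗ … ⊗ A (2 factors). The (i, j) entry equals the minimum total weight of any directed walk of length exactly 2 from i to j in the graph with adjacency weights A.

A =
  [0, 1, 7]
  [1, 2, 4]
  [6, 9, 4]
A^⊗2 =
  [0, 1, 5]
  [1, 2, 6]
  [6, 7, 8]

Each entry (A^⊗2)_ij equals the minimum over all length-2 walks i = v_0 → v_1 → … → v_2 = j of Σ_t A[v_t][v_{t+1}]. For example, for (i, j) = (0, 2) we minimise over 3 possible intermediate vertex sequences; the minimum is 5, attained along the walk 0 → 1 → 2.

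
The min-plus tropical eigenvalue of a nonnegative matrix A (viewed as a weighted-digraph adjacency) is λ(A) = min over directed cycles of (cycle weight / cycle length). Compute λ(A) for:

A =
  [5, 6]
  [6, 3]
λ(A) = 3

Enumerate directed cycles and compute their means (weight / length). Sample:
  cycle 0 → 0: weight = 5, length = 1, mean = 5/1 ≈ 5.000
  cycle 1 → 1: weight = 3, length = 1, mean = 3/1 ≈ 3.000
  cycle 0 → 1 → 0: weight = 12, length = 2, mean = 12/2 ≈ 6.000
  cycle 1 → 0 → 1: weight = 12, length = 2, mean = 12/2 ≈ 6.000
Minimum mean = 3.000, attained e.g. along the cycle 1 → 1 with weight 3 and length 1. So λ(A) = 3/1 = 3.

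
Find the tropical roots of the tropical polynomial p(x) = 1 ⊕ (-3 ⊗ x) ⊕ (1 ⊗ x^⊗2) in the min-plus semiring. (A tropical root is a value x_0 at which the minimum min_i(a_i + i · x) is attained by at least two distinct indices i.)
Roots: {-4, 4}

Each tropical root is a break point of the lower envelope of the lines y = a_i + i · x (there are 3 lines, with slopes 0, 1, ..., 2). Only the lines that attain the minimum somewhere contribute to roots; other lines are dominated. Here the surviving (envelope) indices are i = 2, i = 1, i = 0.
Intersections between consecutive envelope lines give the roots: for adjacent envelope indices i < j the intersection is x = (a_i − a_j) / (j − i). Reading off the sorted break points: {-4, 4}.
Verification: at each break x_0, at least two indices attain the minimum of min_i(a_i + i · x_0).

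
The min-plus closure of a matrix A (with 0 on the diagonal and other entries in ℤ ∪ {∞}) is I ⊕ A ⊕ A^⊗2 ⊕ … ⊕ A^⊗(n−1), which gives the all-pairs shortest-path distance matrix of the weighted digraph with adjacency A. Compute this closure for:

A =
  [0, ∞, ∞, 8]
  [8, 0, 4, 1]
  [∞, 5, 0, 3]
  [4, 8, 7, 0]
Closure =
  [0, 16, 15, 8]
  [5, 0, 4, 1]
  [7, 5, 0, 3]
  [4, 8, 7, 0]

This is the Floyd-Warshall all-pairs shortest-path computation. For each intermediate vertex k = 0, 1, …, 3, update dist[i][j] ← min(dist[i][j], dist[i][k] + dist[k][j]). The final matrix gives, for each (i, j), the minimum total weight of any directed path from i to j (possibly empty when i = j).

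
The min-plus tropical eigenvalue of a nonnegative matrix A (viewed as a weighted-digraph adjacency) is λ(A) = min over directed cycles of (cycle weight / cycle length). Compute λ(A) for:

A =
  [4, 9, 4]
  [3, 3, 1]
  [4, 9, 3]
λ(A) = 3

Enumerate directed cycles and compute their means (weight / length). Sample:
  cycle 0 → 0: weight = 4, length = 1, mean = 4/1 ≈ 4.000
  cycle 1 → 1: weight = 3, length = 1, mean = 3/1 ≈ 3.000
  cycle 2 → 2: weight = 3, length = 1, mean = 3/1 ≈ 3.000
  cycle 0 → 1 → 0: weight = 12, length = 2, mean = 12/2 ≈ 6.000
  cycle 0 → 2 → 0: weight = 8, length = 2, mean = 8/2 ≈ 4.000
  cycle 1 → 0 → 1: weight = 12, length = 2, mean = 12/2 ≈ 6.000
Minimum mean = 3.000, attained e.g. along the cycle 1 → 1 with weight 3 and length 1. So λ(A) = 3/1 = 3.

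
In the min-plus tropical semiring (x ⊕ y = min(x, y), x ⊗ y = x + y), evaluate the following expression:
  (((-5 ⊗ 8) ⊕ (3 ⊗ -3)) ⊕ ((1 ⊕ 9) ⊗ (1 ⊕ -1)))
(((-5 ⊗ 8) ⊕ (3 ⊗ -3)) ⊕ ((1 ⊕ 9) ⊗ (1 ⊕ -1))) = 0

Expand innermost to outermost. Recall ⊕ takes the minimum of its arguments and ⊗ takes their sum. Working out the expression (((-5 ⊗ 8) ⊕ (3 ⊗ -3)) ⊕ ((1 ⊕ 9) ⊗ (1 ⊕ -1))) gives 0.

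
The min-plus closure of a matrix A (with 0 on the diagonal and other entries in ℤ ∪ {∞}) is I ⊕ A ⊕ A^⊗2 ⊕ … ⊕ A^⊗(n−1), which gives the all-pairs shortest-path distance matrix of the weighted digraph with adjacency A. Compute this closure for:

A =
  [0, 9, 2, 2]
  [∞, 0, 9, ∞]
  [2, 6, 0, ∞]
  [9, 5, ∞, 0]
Closure =
  [0, 7, 2, 2]
  [11, 0, 9, 13]
  [2, 6, 0, 4]
  [9, 5, 11, 0]

This is the Floyd-Warshall all-pairs shortest-path computation. For each intermediate vertex k = 0, 1, …, 3, update dist[i][j] ← min(dist[i][j], dist[i][k] + dist[k][j]). The final matrix gives, for each (i, j), the minimum total weight of any directed path from i to j (possibly empty when i = j).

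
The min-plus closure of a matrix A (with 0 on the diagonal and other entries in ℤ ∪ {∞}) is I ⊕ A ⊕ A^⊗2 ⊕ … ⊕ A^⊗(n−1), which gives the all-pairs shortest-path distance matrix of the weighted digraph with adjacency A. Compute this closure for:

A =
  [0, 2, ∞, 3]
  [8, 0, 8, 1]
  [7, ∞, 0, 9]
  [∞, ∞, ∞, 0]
Closure =
  [0, 2, 10, 3]
  [8, 0, 8, 1]
  [7, 9, 0, 9]
  [∞, ∞, ∞, 0]

This is the Floyd-Warshall all-pairs shortest-path computation. For each intermediate vertex k = 0, 1, …, 3, update dist[i][j] ← min(dist[i][j], dist[i][k] + dist[k][j]). The final matrix gives, for each (i, j), the minimum total weight of any directed path from i to j (possibly empty when i = j).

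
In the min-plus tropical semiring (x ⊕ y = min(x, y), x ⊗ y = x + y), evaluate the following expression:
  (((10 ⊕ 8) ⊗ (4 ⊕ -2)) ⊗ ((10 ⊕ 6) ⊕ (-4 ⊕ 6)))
(((10 ⊕ 8) ⊗ (4 ⊕ -2)) ⊗ ((10 ⊕ 6) ⊕ (-4 ⊕ 6))) = 2

Expand innermost to outermost. Recall ⊕ takes the minimum of its arguments and ⊗ takes their sum. Working out the expression (((10 ⊕ 8) ⊗ (4 ⊕ -2)) ⊗ ((10 ⊕ 6) ⊕ (-4 ⊕ 6))) gives 2.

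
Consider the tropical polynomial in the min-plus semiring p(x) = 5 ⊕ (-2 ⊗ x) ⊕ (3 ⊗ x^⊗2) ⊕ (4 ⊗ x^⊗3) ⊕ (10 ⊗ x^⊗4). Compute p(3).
p(3) = 1

A tropical monomial a ⊗ x^⊗i evaluates to a + i · x. Evaluating each term at x = 3:
  Term 0 contributes 5 + 0 · 3 = 5
  Term 1 contributes -2 + 1 · 3 = 1
  Term 2 contributes 3 + 2 · 3 = 9
  Term 3 contributes 4 + 3 · 3 = 13
  Term 4 contributes 10 + 4 · 3 = 22
p(3) = ⊕ of these = min[5, 1, 9, 13, 22] = 1.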